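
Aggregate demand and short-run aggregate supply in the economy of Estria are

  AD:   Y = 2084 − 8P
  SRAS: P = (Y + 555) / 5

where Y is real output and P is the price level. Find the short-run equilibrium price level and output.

Rearrange SRAS to Y = 5P − 555.
Set AD = SRAS: 2084 − 8P = 5P − 555, so 2639 = 13P and P = 203.
Then Y = 2084 − 8·203 = 460.

P = 203, Y = 460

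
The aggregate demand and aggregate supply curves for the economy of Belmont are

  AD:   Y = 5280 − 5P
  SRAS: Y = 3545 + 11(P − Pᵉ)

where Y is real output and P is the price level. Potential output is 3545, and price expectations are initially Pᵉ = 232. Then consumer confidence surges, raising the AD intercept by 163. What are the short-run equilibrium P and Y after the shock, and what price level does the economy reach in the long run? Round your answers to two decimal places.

Short run: P = 278.13, Y = 4052.38. Long run: P = 379.60.

AD shifts right: new AD is Y = 5443 − 5P. With Pᵉ = 232, SRAS is Y = 993 + 11P.
Short run: 5443 − 5P = 993 + 11P gives 4450 = 16P, so P = 278.13 and Y = 5443 − 5P = 4052.38.
Y = 4052.38 is above potential 3545; expectations adjust and SRAS shifts left until Y = 3545.
Long run: on the new AD curve, 3545 = 5443 − 5P gives P = 379.60.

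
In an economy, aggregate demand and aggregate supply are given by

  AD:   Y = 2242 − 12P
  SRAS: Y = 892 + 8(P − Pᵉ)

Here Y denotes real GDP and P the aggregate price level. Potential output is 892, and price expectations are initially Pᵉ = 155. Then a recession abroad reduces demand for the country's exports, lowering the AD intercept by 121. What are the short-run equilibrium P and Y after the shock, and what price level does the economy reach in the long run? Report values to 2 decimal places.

AD shifts left: new AD is Y = 2121 − 12P. With Pᵉ = 155, SRAS is Y = 8P − 348.
Short run: 2121 − 12P = 8P − 348 gives 2469 = 20P, so P = 123.45 and Y = 2121 − 12P = 639.60.
Y = 639.60 is below potential 892; expectations adjust and SRAS shifts right until Y = 892.
Long run: on the new AD curve, 892 = 2121 − 12P gives P = 102.42.

Short run: P = 123.45, Y = 639.60. Long run: P = 102.42.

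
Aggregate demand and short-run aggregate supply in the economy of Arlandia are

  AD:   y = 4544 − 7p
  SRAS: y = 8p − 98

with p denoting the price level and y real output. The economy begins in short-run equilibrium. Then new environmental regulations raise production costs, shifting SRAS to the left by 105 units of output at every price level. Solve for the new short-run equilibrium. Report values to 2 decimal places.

p = 316.47, y = 2328.73

This is a negative supply shock: SRAS shifts left.
New SRAS: y = 8p − 203.
Set AD = SRAS: 4544 − 7p = 8p − 203, so 4747 = 15p and p = 316.47.
Substituting into AD, y = 2328.73.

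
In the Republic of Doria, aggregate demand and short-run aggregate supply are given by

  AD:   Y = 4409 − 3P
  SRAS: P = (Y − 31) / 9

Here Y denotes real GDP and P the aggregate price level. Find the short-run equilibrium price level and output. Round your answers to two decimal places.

Rearrange SRAS to Y = 31 + 9P.
Set AD = SRAS: 4409 − 3P = 31 + 9P, so 4378 = 12P and P = 364.83.
Substituting into AD, Y = 4409 − 3P = 3314.50.

P = 364.83, Y = 3314.50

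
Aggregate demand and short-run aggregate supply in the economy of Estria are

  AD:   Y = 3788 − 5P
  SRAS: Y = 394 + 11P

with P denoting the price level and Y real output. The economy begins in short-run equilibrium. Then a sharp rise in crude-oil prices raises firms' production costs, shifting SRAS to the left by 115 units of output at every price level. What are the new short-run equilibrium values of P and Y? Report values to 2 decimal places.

This is a negative supply shock: SRAS shifts left.
New SRAS: Y = 279 + 11P.
Set AD = SRAS: 3788 − 5P = 279 + 11P, so 3509 = 16P and P = 219.31.
Substituting into AD, Y = 2691.44.

P = 219.31, Y = 2691.44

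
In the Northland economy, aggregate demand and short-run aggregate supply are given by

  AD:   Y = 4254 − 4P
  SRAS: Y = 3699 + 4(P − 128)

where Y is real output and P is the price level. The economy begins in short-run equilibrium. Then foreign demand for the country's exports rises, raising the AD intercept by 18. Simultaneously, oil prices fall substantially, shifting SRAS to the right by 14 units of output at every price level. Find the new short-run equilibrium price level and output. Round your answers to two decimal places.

After both shocks: AD is Y = 4272 − 4P and SRAS is Y = 3201 + 4P.
Setting them equal: 1071 = 8P, so P = 133.88.
Substituting into AD, Y = 3736.50.

P = 133.88, Y = 3736.50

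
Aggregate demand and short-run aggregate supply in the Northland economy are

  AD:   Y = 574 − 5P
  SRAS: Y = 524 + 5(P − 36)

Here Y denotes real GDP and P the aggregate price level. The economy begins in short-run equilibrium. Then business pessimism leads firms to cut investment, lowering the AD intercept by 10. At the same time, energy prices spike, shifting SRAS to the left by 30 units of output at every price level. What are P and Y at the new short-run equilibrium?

P = 25, Y = 439

After both shocks: AD is Y = 564 − 5P and SRAS is Y = 314 + 5P.
Setting them equal: 250 = 10P, so P = 25.
Y = 564 − 5·25 = 439.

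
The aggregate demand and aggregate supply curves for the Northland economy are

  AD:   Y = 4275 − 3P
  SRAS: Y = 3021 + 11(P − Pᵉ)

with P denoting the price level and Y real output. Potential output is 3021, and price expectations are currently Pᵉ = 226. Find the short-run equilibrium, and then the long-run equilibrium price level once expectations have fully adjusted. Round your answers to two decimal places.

Short run: P = 267.14, Y = 3473.57. Long run: P = 418.00.

Short run: with Pᵉ = 226, SRAS is Y = 535 + 11P. Setting AD = SRAS gives 3740 = 14P, so P = 267.14 and Y = 4275 − 3P = 3473.57.
Output 3473.57 is above potential 3021, so over time expected prices rise and SRAS shifts left until Y returns to 3021.
Long run: Y = 3021 on the AD curve gives 3021 = 4275 − 3P, so P = 418.00.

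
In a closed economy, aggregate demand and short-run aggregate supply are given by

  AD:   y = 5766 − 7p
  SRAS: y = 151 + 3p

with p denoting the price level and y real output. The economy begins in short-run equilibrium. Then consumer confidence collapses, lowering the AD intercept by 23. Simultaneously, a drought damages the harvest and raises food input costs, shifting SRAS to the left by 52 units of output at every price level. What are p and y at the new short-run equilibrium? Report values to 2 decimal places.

After both shocks: AD is y = 5743 − 7p and SRAS is y = 99 + 3p.
Setting them equal: 5644 = 10p, so p = 564.40.
Substituting into AD, y = 1792.20.

p = 564.40, y = 1792.20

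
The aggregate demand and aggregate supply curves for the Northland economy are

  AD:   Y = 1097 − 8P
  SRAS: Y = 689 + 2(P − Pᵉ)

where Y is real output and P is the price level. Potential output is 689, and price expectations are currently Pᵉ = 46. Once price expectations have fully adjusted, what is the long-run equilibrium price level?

Short run: with Pᵉ = 46, SRAS is Y = 597 + 2P. Setting AD = SRAS gives 500 = 10P, so P = 50 and Y = 1097 − 8·50 = 697.
Output 697 is above potential 689, so over time expected prices rise and SRAS shifts left until Y returns to 689.
Long run: Y = 689 on the AD curve gives 689 = 1097 − 8P, so P = 51.

Long-run P = 51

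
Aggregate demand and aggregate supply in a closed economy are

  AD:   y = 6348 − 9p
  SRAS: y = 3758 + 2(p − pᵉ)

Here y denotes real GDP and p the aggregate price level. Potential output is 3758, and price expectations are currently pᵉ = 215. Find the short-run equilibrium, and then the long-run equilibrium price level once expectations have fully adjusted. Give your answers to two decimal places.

Short run: p = 274.55, y = 3877.09. Long run: p = 287.78.

Short run: with pᵉ = 215, SRAS is y = 3328 + 2p. Setting AD = SRAS gives 3020 = 11p, so p = 274.55 and y = 6348 − 9p = 3877.09.
Output 3877.09 is above potential 3758, so over time expected prices rise and SRAS shifts left until y returns to 3758.
Long run: y = 3758 on the AD curve gives 3758 = 6348 − 9p, so p = 287.78.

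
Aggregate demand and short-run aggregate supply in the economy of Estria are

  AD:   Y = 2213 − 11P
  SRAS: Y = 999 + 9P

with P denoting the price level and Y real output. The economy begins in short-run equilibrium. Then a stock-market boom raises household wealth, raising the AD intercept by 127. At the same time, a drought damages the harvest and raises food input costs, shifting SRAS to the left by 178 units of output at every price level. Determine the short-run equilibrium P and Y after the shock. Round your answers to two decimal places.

After both shocks: AD is Y = 2340 − 11P and SRAS is Y = 821 + 9P.
Setting them equal: 1519 = 20P, so P = 75.95.
Substituting into AD, Y = 1504.55.

P = 75.95, Y = 1504.55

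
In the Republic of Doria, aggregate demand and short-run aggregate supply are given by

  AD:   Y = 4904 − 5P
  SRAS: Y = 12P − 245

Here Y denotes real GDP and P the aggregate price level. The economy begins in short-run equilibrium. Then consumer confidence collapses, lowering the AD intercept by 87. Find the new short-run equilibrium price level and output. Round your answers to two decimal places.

P = 297.76, Y = 3328.18

This is a negative demand shock: AD shifts left.
New AD: Y = 4817 − 5P.
Set AD = SRAS: 4817 − 5P = 12P − 245, so 5062 = 17P and P = 297.76.
Substituting into AD, Y = 3328.18.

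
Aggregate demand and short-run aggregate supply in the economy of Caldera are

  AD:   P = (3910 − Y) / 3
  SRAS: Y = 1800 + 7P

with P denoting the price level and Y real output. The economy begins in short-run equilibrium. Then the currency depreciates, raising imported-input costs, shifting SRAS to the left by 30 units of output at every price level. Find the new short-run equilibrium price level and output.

P = 214, Y = 3268

This is a negative supply shock: SRAS shifts left.
New SRAS: Y = 1770 + 7P.
Set AD = SRAS: 3910 − 3P = 1770 + 7P, so 2140 = 10P and P = 214.
Y = 3910 − 3·214 = 3268.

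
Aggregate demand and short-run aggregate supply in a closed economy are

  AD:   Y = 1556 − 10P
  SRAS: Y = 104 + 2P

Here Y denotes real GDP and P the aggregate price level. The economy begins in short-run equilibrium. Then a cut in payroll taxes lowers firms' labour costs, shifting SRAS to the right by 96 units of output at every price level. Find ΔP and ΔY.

ΔP = -8, ΔY = +80

This is a positive supply shock: SRAS shifts right.
New SRAS: Y = 200 + 2P.
Set AD = SRAS: 1556 − 10P = 200 + 2P, so 1356 = 12P and P = 113.
Y = 1556 − 10·113 = 426.
Initially P = 121, Y = 346, so ΔP = -8 and ΔY = +80.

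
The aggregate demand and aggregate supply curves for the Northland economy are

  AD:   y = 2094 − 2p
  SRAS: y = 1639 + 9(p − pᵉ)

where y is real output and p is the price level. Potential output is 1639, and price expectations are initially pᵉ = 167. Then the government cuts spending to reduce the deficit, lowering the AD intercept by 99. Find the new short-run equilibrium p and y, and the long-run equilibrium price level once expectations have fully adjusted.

AD shifts left: new AD is y = 1995 − 2p. With pᵉ = 167, SRAS is y = 136 + 9p.
Short run: 1995 − 2p = 136 + 9p gives 1859 = 11p, so p = 169 and y = 1995 − 2·169 = 1657.
y = 1657 is above potential 1639; expectations adjust and SRAS shifts left until y = 1639.
Long run: on the new AD curve, 1639 = 1995 − 2p gives p = 178.

Short run: p = 169, y = 1657. Long run: p = 178.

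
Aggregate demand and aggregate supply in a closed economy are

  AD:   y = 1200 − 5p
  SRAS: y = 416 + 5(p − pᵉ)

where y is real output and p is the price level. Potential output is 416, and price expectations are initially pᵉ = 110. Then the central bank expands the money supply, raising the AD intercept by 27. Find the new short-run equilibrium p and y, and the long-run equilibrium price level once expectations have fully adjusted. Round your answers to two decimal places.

Short run: p = 136.10, y = 546.50. Long run: p = 162.20.

AD shifts right: new AD is y = 1227 − 5p. With pᵉ = 110, SRAS is y = 5p − 134.
Short run: 1227 − 5p = 5p − 134 gives 1361 = 10p, so p = 136.10 and y = 1227 − 5p = 546.50.
y = 546.50 is above potential 416; expectations adjust and SRAS shifts left until y = 416.
Long run: on the new AD curve, 416 = 1227 − 5p gives p = 162.20.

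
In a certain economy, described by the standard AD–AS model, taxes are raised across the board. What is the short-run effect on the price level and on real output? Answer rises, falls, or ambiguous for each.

Price level: falls; output: falls

This is a negative demand shock: AD shifts left.
Moving along the upward-sloping SRAS curve, P falls and Y falls.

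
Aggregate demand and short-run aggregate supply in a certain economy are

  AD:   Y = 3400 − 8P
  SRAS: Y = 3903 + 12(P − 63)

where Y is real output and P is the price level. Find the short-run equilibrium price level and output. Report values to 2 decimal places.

Write SRAS as Y = 3903 + 12P − 756 = 3147 + 12P.
Set AD = SRAS: 3400 − 8P = 3147 + 12P, so 253 = 20P and P = 12.65.
Substituting into AD, Y = 3400 − 8P = 3298.80.

P = 12.65, Y = 3298.80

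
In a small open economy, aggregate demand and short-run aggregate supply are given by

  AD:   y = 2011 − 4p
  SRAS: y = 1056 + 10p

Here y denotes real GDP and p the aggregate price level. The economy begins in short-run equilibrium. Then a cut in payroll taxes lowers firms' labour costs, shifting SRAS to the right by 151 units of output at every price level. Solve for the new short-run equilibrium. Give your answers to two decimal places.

p = 57.43, y = 1781.29

This is a positive supply shock: SRAS shifts right.
New SRAS: y = 1207 + 10p.
Set AD = SRAS: 2011 − 4p = 1207 + 10p, so 804 = 14p and p = 57.43.
Substituting into AD, y = 1781.29.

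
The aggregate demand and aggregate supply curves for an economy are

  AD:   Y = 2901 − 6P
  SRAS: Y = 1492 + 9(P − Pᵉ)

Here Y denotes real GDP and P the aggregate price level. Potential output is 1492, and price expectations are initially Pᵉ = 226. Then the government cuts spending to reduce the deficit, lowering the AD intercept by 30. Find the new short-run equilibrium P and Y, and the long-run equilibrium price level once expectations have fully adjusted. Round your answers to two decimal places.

Short run: P = 227.53, Y = 1505.80. Long run: P = 229.83.

AD shifts left: new AD is Y = 2871 − 6P. With Pᵉ = 226, SRAS is Y = 9P − 542.
Short run: 2871 − 6P = 9P − 542 gives 3413 = 15P, so P = 227.53 and Y = 2871 − 6P = 1505.80.
Y = 1505.80 is above potential 1492; expectations adjust and SRAS shifts left until Y = 1492.
Long run: on the new AD curve, 1492 = 2871 − 6P gives P = 229.83.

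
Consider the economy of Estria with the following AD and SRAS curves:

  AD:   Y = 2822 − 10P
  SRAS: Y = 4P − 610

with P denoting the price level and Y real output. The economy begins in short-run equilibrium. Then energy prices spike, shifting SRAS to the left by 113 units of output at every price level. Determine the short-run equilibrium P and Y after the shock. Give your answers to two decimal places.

This is a negative supply shock: SRAS shifts left.
New SRAS: Y = 4P − 723.
Set AD = SRAS: 2822 − 10P = 4P − 723, so 3545 = 14P and P = 253.21.
Substituting into AD, Y = 289.86.

P = 253.21, Y = 289.86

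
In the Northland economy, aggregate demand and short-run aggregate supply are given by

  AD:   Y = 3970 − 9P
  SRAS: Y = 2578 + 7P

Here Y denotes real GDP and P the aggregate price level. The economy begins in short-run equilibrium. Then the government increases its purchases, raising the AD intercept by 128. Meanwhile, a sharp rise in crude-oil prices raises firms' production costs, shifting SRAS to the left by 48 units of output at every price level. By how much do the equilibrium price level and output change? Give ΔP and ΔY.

ΔP = +11, ΔY = +29

After both shocks: AD is Y = 4098 − 9P and SRAS is Y = 2530 + 7P.
Setting them equal: 1568 = 16P, so P = 98.
Y = 4098 − 9·98 = 3216.
Initially P = 87, Y = 3187, so ΔP = +11 and ΔY = +29.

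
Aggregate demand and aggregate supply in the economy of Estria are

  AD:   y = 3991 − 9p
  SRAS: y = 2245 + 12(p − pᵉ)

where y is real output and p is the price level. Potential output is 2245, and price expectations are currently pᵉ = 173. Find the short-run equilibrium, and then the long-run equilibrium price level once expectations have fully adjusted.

Short run: p = 182, y = 2353. Long run: p = 194.

Short run: with pᵉ = 173, SRAS is y = 169 + 12p. Setting AD = SRAS gives 3822 = 21p, so p = 182 and y = 3991 − 9·182 = 2353.
Output 2353 is above potential 2245, so over time expected prices rise and SRAS shifts left until y returns to 2245.
Long run: y = 2245 on the AD curve gives 2245 = 3991 − 9p, so p = 194.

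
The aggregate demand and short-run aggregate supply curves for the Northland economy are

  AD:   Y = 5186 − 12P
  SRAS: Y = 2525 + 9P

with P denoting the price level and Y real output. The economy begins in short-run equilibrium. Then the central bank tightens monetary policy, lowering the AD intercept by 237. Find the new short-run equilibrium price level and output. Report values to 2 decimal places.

This is a negative demand shock: AD shifts left.
New AD: Y = 4949 − 12P.
Set AD = SRAS: 4949 − 12P = 2525 + 9P, so 2424 = 21P and P = 115.43.
Substituting into AD, Y = 3563.86.

P = 115.43, Y = 3563.86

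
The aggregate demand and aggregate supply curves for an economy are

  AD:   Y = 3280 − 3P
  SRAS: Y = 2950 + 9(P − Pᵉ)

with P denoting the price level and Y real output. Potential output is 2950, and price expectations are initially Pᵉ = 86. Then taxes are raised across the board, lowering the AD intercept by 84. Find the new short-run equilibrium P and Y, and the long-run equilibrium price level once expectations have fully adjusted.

AD shifts left: new AD is Y = 3196 − 3P. With Pᵉ = 86, SRAS is Y = 2176 + 9P.
Short run: 3196 − 3P = 2176 + 9P gives 1020 = 12P, so P = 85 and Y = 3196 − 3·85 = 2941.
Y = 2941 is below potential 2950; expectations adjust and SRAS shifts right until Y = 2950.
Long run: on the new AD curve, 2950 = 3196 − 3P gives P = 82.

Short run: P = 85, Y = 2941. Long run: P = 82.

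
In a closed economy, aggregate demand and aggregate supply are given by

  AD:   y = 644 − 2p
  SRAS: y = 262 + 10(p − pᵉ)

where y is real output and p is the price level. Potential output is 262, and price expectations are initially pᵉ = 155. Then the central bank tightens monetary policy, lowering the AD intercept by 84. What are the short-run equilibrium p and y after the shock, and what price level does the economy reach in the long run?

Short run: p = 154, y = 252. Long run: p = 149.

AD shifts left: new AD is y = 560 − 2p. With pᵉ = 155, SRAS is y = 10p − 1288.
Short run: 560 − 2p = 10p − 1288 gives 1848 = 12p, so p = 154 and y = 560 − 2·154 = 252.
y = 252 is below potential 262; expectations adjust and SRAS shifts right until y = 262.
Long run: on the new AD curve, 262 = 560 − 2p gives p = 149.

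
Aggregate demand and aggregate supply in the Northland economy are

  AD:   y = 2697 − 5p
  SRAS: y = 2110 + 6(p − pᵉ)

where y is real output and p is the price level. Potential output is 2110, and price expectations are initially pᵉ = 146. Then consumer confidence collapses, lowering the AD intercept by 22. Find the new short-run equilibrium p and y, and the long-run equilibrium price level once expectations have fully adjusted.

AD shifts left: new AD is y = 2675 − 5p. With pᵉ = 146, SRAS is y = 1234 + 6p.
Short run: 2675 − 5p = 1234 + 6p gives 1441 = 11p, so p = 131 and y = 2675 − 5·131 = 2020.
y = 2020 is below potential 2110; expectations adjust and SRAS shifts right until y = 2110.
Long run: on the new AD curve, 2110 = 2675 − 5p gives p = 113.

Short run: p = 131, y = 2020. Long run: p = 113.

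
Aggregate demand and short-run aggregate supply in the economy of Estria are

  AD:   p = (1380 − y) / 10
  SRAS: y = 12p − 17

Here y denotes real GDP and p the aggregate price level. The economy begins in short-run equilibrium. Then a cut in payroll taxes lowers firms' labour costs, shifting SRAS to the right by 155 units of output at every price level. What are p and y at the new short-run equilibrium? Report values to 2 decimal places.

This is a positive supply shock: SRAS shifts right.
New SRAS: y = 138 + 12p.
Set AD = SRAS: 1380 − 10p = 138 + 12p, so 1242 = 22p and p = 56.45.
Substituting into AD, y = 815.45.

p = 56.45, y = 815.45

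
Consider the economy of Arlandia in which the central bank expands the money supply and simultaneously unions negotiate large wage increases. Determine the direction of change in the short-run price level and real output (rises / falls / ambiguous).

Price level: rises; output: ambiguous

The first event is a positive demand shock: AD shifts right, which by itself pushes P up and Y up.
The second is an adverse supply shock: SRAS shifts left, which by itself pushes P up and Y down.
Both shocks push P up, so P rises. The two shocks push Y in opposite directions, so the effect on Y is ambiguous.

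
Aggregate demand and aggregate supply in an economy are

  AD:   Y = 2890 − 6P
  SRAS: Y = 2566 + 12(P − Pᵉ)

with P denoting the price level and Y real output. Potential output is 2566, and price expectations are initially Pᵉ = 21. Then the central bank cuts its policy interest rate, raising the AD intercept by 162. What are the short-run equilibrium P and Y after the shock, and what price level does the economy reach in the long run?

Short run: P = 41, Y = 2806. Long run: P = 81.

AD shifts right: new AD is Y = 3052 − 6P. With Pᵉ = 21, SRAS is Y = 2314 + 12P.
Short run: 3052 − 6P = 2314 + 12P gives 738 = 18P, so P = 41 and Y = 3052 − 6·41 = 2806.
Y = 2806 is above potential 2566; expectations adjust and SRAS shifts left until Y = 2566.
Long run: on the new AD curve, 2566 = 3052 − 6P gives P = 81.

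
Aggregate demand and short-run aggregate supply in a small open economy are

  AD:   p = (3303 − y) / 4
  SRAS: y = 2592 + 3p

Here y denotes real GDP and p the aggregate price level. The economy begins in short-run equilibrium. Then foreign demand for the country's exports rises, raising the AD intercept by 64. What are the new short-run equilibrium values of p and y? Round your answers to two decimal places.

This is a positive demand shock: AD shifts right.
New AD: y = 3367 − 4p.
Set AD = SRAS: 3367 − 4p = 2592 + 3p, so 775 = 7p and p = 110.71.
Substituting into AD, y = 2924.14.

p = 110.71, y = 2924.14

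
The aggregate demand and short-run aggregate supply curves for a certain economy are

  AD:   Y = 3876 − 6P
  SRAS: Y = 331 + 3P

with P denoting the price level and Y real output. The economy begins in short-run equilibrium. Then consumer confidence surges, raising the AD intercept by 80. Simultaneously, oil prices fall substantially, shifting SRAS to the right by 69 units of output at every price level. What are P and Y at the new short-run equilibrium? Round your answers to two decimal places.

After both shocks: AD is Y = 3956 − 6P and SRAS is Y = 400 + 3P.
Setting them equal: 3556 = 9P, so P = 395.11.
Substituting into AD, Y = 1585.33.

P = 395.11, Y = 1585.33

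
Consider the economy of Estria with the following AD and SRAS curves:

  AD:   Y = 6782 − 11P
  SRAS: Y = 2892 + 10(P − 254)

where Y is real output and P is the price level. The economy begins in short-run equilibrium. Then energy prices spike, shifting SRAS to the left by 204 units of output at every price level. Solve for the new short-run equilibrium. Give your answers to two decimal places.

This is a negative supply shock: SRAS shifts left.
New SRAS: Y = 148 + 10P.
Set AD = SRAS: 6782 − 11P = 148 + 10P, so 6634 = 21P and P = 315.90.
Substituting into AD, Y = 3307.05.

P = 315.90, Y = 3307.05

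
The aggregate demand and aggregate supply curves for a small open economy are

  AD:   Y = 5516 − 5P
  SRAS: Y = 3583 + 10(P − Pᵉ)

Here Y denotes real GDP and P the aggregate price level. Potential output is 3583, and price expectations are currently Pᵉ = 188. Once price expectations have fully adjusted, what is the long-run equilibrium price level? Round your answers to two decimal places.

Short run: with Pᵉ = 188, SRAS is Y = 1703 + 10P. Setting AD = SRAS gives 3813 = 15P, so P = 254.20 and Y = 5516 − 5P = 4245.00.
Output 4245.00 is above potential 3583, so over time expected prices rise and SRAS shifts left until Y returns to 3583.
Long run: Y = 3583 on the AD curve gives 3583 = 5516 − 5P, so P = 386.60.

Long-run P = 386.60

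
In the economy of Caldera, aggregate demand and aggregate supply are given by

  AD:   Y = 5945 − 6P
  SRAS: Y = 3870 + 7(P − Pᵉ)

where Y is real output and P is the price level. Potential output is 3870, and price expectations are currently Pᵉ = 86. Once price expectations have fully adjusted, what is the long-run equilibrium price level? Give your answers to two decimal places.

Long-run P = 345.83

Short run: with Pᵉ = 86, SRAS is Y = 3268 + 7P. Setting AD = SRAS gives 2677 = 13P, so P = 205.92 and Y = 5945 − 6P = 4709.46.
Output 4709.46 is above potential 3870, so over time expected prices rise and SRAS shifts left until Y returns to 3870.
Long run: Y = 3870 on the AD curve gives 3870 = 5945 − 6P, so P = 345.83.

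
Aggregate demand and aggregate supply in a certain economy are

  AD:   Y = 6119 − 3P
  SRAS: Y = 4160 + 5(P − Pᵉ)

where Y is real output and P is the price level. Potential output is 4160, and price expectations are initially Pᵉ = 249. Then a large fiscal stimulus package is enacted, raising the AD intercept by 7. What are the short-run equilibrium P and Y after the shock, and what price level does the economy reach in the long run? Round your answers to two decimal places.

Short run: P = 401.38, Y = 4921.88. Long run: P = 655.33.

AD shifts right: new AD is Y = 6126 − 3P. With Pᵉ = 249, SRAS is Y = 2915 + 5P.
Short run: 6126 − 3P = 2915 + 5P gives 3211 = 8P, so P = 401.38 and Y = 6126 − 3P = 4921.88.
Y = 4921.88 is above potential 4160; expectations adjust and SRAS shifts left until Y = 4160.
Long run: on the new AD curve, 4160 = 6126 − 3P gives P = 655.33.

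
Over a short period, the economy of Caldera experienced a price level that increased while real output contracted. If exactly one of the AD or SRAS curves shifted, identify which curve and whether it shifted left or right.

P rose and Y fell. An AD shift moves P and Y in the same direction; an SRAS shift moves them in opposite directions.
Here P and Y moved in opposite directions, so the SRAS curve shifted.
Since Y fell, SRAS shifted left.

SRAS shifted left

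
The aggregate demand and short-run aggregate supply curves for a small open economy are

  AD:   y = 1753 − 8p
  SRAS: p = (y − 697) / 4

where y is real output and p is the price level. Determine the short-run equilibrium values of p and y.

Rearrange SRAS to y = 697 + 4p.
Set AD = SRAS: 1753 − 8p = 697 + 4p, so 1056 = 12p and p = 88.
Then y = 1753 − 8·88 = 1049.

p = 88, y = 1049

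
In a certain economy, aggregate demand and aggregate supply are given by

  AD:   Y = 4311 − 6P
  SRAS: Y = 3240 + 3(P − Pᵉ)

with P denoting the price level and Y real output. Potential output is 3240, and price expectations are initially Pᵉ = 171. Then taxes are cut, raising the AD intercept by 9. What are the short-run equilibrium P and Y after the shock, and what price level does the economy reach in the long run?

Short run: P = 177, Y = 3258. Long run: P = 180.

AD shifts right: new AD is Y = 4320 − 6P. With Pᵉ = 171, SRAS is Y = 2727 + 3P.
Short run: 4320 − 6P = 2727 + 3P gives 1593 = 9P, so P = 177 and Y = 4320 − 6·177 = 3258.
Y = 3258 is above potential 3240; expectations adjust and SRAS shifts left until Y = 3240.
Long run: on the new AD curve, 3240 = 4320 − 6P gives P = 180.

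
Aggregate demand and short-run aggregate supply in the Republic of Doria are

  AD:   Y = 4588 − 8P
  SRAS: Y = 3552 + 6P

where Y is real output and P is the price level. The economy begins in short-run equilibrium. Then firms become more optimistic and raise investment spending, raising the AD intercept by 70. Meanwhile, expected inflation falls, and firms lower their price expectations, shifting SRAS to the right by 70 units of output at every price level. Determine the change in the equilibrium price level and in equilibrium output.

After both shocks: AD is Y = 4658 − 8P and SRAS is Y = 3622 + 6P.
Setting them equal: 1036 = 14P, so P = 74.
Y = 4658 − 8·74 = 4066.
Initially P = 74, Y = 3996, so ΔP = +0 and ΔY = +70.

ΔP = +0, ΔY = +70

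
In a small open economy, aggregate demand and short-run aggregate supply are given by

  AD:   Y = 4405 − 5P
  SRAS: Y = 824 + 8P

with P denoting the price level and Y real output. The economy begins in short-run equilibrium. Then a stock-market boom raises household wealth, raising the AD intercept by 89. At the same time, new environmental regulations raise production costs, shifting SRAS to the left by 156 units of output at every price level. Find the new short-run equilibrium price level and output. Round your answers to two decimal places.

P = 294.31, Y = 3022.46

After both shocks: AD is Y = 4494 − 5P and SRAS is Y = 668 + 8P.
Setting them equal: 3826 = 13P, so P = 294.31.
Substituting into AD, Y = 3022.46.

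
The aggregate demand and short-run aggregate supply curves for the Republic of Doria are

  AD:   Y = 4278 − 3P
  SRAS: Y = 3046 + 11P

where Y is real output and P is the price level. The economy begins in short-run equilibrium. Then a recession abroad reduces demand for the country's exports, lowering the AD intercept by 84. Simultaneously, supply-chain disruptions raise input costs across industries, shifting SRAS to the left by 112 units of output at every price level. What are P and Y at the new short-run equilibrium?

After both shocks: AD is Y = 4194 − 3P and SRAS is Y = 2934 + 11P.
Setting them equal: 1260 = 14P, so P = 90.
Y = 4194 − 3·90 = 3924.

P = 90, Y = 3924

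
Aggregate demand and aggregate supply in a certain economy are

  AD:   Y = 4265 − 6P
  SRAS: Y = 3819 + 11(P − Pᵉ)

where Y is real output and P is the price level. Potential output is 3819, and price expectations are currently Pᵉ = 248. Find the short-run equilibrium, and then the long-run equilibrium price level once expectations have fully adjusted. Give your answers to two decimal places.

Short run: P = 186.71, Y = 3144.76. Long run: P = 74.33.

Short run: with Pᵉ = 248, SRAS is Y = 1091 + 11P. Setting AD = SRAS gives 3174 = 17P, so P = 186.71 and Y = 4265 − 6P = 3144.76.
Output 3144.76 is below potential 3819, so over time expected prices fall and SRAS shifts right until Y returns to 3819.
Long run: Y = 3819 on the AD curve gives 3819 = 4265 − 6P, so P = 74.33.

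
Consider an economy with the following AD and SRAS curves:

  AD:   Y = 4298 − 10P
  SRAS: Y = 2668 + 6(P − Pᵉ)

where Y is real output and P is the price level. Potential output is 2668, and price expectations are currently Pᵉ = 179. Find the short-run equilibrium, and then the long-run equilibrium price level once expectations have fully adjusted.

Short run: with Pᵉ = 179, SRAS is Y = 1594 + 6P. Setting AD = SRAS gives 2704 = 16P, so P = 169 and Y = 4298 − 10·169 = 2608.
Output 2608 is below potential 2668, so over time expected prices fall and SRAS shifts right until Y returns to 2668.
Long run: Y = 2668 on the AD curve gives 2668 = 4298 − 10P, so P = 163.

Short run: P = 169, Y = 2608. Long run: P = 163.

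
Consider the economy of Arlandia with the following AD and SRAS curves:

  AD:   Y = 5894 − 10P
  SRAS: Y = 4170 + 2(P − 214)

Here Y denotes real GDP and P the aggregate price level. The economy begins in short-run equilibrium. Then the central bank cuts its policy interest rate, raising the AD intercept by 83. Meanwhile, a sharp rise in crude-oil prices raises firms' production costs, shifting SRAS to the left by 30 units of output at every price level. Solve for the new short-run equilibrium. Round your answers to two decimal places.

After both shocks: AD is Y = 5977 − 10P and SRAS is Y = 3712 + 2P.
Setting them equal: 2265 = 12P, so P = 188.75.
Substituting into AD, Y = 4089.50.

P = 188.75, Y = 4089.50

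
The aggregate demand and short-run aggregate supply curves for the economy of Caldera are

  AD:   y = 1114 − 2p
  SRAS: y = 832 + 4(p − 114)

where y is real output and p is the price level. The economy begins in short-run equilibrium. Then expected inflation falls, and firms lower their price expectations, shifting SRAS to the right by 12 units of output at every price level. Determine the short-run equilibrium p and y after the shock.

This is a positive supply shock: SRAS shifts right.
New SRAS: y = 388 + 4p.
Set AD = SRAS: 1114 − 2p = 388 + 4p, so 726 = 6p and p = 121.
y = 1114 − 2·121 = 872.

p = 121, y = 872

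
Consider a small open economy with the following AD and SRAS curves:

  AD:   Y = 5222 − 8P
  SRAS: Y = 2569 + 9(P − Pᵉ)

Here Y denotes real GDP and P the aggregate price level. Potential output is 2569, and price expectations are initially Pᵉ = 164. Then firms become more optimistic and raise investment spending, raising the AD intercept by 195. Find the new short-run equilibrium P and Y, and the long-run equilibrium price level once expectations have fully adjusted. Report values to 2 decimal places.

Short run: P = 254.35, Y = 3382.18. Long run: P = 356.00.

AD shifts right: new AD is Y = 5417 − 8P. With Pᵉ = 164, SRAS is Y = 1093 + 9P.
Short run: 5417 − 8P = 1093 + 9P gives 4324 = 17P, so P = 254.35 and Y = 5417 − 8P = 3382.18.
Y = 3382.18 is above potential 2569; expectations adjust and SRAS shifts left until Y = 2569.
Long run: on the new AD curve, 2569 = 5417 − 8P gives P = 356.00.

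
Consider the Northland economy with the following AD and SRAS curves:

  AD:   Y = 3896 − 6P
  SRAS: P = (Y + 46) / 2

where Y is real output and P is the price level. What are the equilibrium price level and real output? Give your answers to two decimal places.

P = 492.75, Y = 939.50

Rearrange SRAS to Y = 2P − 46.
Set AD = SRAS: 3896 − 6P = 2P − 46, so 3942 = 8P and P = 492.75.
Substituting into AD, Y = 3896 − 6P = 939.50.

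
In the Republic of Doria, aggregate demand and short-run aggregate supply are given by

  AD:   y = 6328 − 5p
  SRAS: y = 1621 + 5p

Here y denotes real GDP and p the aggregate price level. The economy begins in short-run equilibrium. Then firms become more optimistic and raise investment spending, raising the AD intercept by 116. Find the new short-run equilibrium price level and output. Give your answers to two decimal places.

p = 482.30, y = 4032.50

This is a positive demand shock: AD shifts right.
New AD: y = 6444 − 5p.
Set AD = SRAS: 6444 − 5p = 1621 + 5p, so 4823 = 10p and p = 482.30.
Substituting into AD, y = 4032.50.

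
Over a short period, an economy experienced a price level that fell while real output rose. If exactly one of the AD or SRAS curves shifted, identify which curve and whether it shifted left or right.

SRAS shifted right

P fell and Y rose. An AD shift moves P and Y in the same direction; an SRAS shift moves them in opposite directions.
Here P and Y moved in opposite directions, so the SRAS curve shifted.
Since Y rose, SRAS shifted right.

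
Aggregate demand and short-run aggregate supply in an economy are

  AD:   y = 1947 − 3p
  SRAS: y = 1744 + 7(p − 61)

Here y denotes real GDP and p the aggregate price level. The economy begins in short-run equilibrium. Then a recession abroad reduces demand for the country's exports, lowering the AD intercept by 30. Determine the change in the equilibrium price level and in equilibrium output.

Δp = -3, Δy = -21

This is a negative demand shock: AD shifts left.
New AD: y = 1917 − 3p.
SRAS can be written y = 1317 + 7p.
Set AD = SRAS: 1917 − 3p = 1317 + 7p, so 600 = 10p and p = 60.
y = 1917 − 3·60 = 1737.
Initially p = 63, y = 1758, so Δp = -3 and Δy = -21.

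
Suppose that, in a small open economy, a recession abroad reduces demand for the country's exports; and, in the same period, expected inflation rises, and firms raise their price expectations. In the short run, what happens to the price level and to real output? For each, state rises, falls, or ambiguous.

Price level: ambiguous; output: falls

The first event is a negative demand shock: AD shifts left, which by itself pushes P down and Y down.
The second is an adverse supply shock: SRAS shifts left, which by itself pushes P up and Y down.
The two shocks push P in opposite directions, so the effect on P is ambiguous. Both shocks push Y down, so Y falls.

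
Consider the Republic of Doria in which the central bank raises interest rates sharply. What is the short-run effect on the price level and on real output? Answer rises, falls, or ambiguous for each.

Price level: falls; output: falls

This is a negative demand shock: AD shifts left.
Moving along the upward-sloping SRAS curve, P falls and Y falls.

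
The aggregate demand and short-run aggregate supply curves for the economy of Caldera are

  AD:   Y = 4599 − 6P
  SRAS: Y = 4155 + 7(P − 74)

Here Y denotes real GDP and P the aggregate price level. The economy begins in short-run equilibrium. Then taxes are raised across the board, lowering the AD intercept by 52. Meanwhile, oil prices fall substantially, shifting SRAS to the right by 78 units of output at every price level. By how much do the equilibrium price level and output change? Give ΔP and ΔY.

ΔP = -10, ΔY = +8

After both shocks: AD is Y = 4547 − 6P and SRAS is Y = 3715 + 7P.
Setting them equal: 832 = 13P, so P = 64.
Y = 4547 − 6·64 = 4163.
Initially P = 74, Y = 4155, so ΔP = -10 and ΔY = +8.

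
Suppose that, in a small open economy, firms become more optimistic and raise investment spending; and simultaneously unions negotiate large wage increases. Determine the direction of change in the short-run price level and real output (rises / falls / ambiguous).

Price level: rises; output: ambiguous

The first event is a positive demand shock: AD shifts right, which by itself pushes P up and Y up.
The second is an adverse supply shock: SRAS shifts left, which by itself pushes P up and Y down.
Both shocks push P up, so P rises. The two shocks push Y in opposite directions, so the effect on Y is ambiguous.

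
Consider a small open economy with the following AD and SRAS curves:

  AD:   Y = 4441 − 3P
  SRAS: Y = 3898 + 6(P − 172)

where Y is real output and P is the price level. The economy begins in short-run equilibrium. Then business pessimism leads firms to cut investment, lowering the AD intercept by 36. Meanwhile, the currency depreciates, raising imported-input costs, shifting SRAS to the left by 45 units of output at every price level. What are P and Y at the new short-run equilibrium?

After both shocks: AD is Y = 4405 − 3P and SRAS is Y = 2821 + 6P.
Setting them equal: 1584 = 9P, so P = 176.
Y = 4405 − 3·176 = 3877.

P = 176, Y = 3877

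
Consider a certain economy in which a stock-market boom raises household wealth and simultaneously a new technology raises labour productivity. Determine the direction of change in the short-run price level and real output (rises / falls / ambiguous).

The first event is a positive demand shock: AD shifts right, which by itself pushes P up and Y up.
The second is a favourable supply shock: SRAS shifts right, which by itself pushes P down and Y up.
The two shocks push P in opposite directions, so the effect on P is ambiguous. Both shocks push Y up, so Y rises.

Price level: ambiguous; output: rises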